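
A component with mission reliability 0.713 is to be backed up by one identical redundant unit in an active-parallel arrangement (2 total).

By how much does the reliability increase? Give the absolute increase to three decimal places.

0.205

R_before = 0.713
R_after = 1 − (1 − 0.713)^2 = 0.918
ΔR = 0.918 − 0.713 = 0.205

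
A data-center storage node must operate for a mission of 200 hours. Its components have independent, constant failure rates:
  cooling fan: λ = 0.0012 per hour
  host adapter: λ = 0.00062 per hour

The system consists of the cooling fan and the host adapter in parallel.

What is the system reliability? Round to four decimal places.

R(cooling fan) = exp(−0.0012 × 200) = 0.786628
R(host adapter) = exp(−0.00062 × 200) = 0.883380
Parallel (cooling fan and host adapter): 1 − (1 − 0.786628)(1 − 0.883380) = 0.9751

0.9751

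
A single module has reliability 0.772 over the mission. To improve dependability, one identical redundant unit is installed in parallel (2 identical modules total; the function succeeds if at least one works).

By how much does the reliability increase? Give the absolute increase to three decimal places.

0.176

R_before = 0.772
R_after = 1 − (1 − 0.772)^2 = 0.948
ΔR = 0.948 − 0.772 = 0.176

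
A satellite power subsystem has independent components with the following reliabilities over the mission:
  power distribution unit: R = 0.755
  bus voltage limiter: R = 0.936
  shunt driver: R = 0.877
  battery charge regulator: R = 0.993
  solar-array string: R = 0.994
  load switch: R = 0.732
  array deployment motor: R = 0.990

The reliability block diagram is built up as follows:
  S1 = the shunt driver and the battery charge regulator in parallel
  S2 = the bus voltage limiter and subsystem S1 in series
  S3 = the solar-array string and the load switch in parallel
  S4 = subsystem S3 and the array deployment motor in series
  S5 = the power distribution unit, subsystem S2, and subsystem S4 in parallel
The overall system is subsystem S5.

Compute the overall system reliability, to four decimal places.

Parallel (shunt driver and battery charge regulator): 1 − (1 − 0.877000)(1 − 0.993000) = 0.999139
Series (bus voltage limiter and [0.999139]): 0.936000 × 0.999139 = 0.935194
Parallel (solar-array string and load switch): 1 − (1 − 0.994000)(1 − 0.732000) = 0.998392
Series ([0.998392] and array deployment motor): 0.998392 × 0.990000 = 0.988408
Parallel (power distribution unit, [0.935194], and [0.988408]): 1 − (1 − 0.755000)(1 − 0.935194)(1 − 0.988408) = 0.9998

0.9998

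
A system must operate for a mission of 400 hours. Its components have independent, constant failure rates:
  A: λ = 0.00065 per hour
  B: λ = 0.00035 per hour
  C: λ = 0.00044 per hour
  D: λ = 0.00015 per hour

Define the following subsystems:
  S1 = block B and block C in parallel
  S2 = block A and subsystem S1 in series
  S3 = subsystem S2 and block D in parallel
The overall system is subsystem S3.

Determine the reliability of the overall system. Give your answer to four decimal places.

R(A) = exp(−0.00065 × 400) = 0.771052
R(B) = exp(−0.00035 × 400) = 0.869358
R(C) = exp(−0.00044 × 400) = 0.838618
R(D) = exp(−0.00015 × 400) = 0.941765
Parallel (B and C): 1 − (1 − 0.869358)(1 − 0.838618) = 0.978917
Series (A and [0.978917]): 0.771052 × 0.978917 = 0.754796
Parallel ([0.754796] and D): 1 − (1 − 0.754796)(1 − 0.941765) = 0.9857

0.9857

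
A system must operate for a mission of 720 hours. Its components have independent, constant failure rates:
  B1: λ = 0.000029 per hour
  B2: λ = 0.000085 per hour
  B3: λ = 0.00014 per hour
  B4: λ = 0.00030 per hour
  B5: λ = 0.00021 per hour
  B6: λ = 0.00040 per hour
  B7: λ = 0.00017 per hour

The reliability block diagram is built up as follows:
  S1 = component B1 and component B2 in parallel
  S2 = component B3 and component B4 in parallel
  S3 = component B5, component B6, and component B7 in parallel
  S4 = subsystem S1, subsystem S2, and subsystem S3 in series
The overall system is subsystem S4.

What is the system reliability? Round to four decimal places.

R(B1) = exp(−0.000029 × 720) = 0.979336
R(B2) = exp(−0.000085 × 720) = 0.940635
R(B3) = exp(−0.00014 × 720) = 0.904114
R(B4) = exp(−0.00030 × 720) = 0.805735
R(B5) = exp(−0.00021 × 720) = 0.859676
R(B6) = exp(−0.00040 × 720) = 0.749762
R(B7) = exp(−0.00017 × 720) = 0.884794
Parallel (B1 and B2): 1 − (1 − 0.979336)(1 − 0.940635) = 0.998773
Parallel (B3 and B4): 1 − (1 − 0.904114)(1 − 0.805735) = 0.981373
Parallel (B5, B6, and B7): 1 − (1 − 0.859676)(1 − 0.749762)(1 − 0.884794) = 0.995955
Series ([0.998773], [0.981373], and [0.995955]): 0.998773 × 0.981373 × 0.995955 = 0.9762

0.9762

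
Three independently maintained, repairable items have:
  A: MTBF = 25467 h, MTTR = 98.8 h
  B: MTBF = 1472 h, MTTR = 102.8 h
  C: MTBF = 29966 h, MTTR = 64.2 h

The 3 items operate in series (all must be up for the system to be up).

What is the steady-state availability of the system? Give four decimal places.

A(A) = MTBF/(MTBF+MTTR) = 25467/(25467+98.8) = 0.996135
A(B) = MTBF/(MTBF+MTTR) = 1472/(1472+102.8) = 0.934722
A(C) = MTBF/(MTBF+MTTR) = 29966/(29966+64.2) = 0.997862
Series availability: 0.996135 × 0.934722 × 0.997862 = 0.9291

0.9291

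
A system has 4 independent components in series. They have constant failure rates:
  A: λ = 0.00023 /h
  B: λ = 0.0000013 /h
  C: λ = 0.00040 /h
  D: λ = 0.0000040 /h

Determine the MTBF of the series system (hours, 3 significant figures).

1570

Series of exponential components: λ_sys = Σ λ_i
λ_sys = 0.00023 + 0.0000013 + 0.00040 + 0.0000040 = 6.3530e-04 /h
MTBF = 1 / λ_sys = 1570 h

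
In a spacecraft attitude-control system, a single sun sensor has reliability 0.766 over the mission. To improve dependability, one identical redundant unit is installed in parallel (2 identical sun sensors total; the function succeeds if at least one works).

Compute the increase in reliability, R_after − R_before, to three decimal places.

0.179

R_before = 0.766
R_after = 1 − (1 − 0.766)^2 = 0.945
ΔR = 0.945 − 0.766 = 0.179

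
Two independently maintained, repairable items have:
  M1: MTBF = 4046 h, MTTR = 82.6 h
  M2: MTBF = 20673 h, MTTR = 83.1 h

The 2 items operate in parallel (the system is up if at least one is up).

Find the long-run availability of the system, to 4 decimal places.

0.9999

A(M1) = MTBF/(MTBF+MTTR) = 4046/(4046+82.6) = 0.979993
A(M2) = MTBF/(MTBF+MTTR) = 20673/(20673+83.1) = 0.995996
Parallel availability: 1 − (1 − 0.979993)(1 − 0.995996) = 0.9999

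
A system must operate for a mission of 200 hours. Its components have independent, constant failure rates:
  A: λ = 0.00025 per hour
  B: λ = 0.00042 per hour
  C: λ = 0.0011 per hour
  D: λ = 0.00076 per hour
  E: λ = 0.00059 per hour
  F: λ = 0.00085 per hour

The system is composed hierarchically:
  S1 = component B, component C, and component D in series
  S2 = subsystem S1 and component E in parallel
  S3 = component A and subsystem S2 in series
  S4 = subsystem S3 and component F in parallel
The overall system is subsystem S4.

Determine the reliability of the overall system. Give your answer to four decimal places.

0.9863

R(A) = exp(−0.00025 × 200) = 0.951229
R(B) = exp(−0.00042 × 200) = 0.919431
R(C) = exp(−0.0011 × 200) = 0.802519
R(D) = exp(−0.00076 × 200) = 0.858988
R(E) = exp(−0.00059 × 200) = 0.888696
R(F) = exp(−0.00085 × 200) = 0.843665
Series (B, C, and D): 0.919431 × 0.802519 × 0.858988 = 0.633814
Parallel ([0.633814] and E): 1 − (1 − 0.633814)(1 − 0.888696) = 0.959242
Series (A and [0.959242]): 0.951229 × 0.959242 = 0.912459
Parallel ([0.912459] and F): 1 − (1 − 0.912459)(1 − 0.843665) = 0.9863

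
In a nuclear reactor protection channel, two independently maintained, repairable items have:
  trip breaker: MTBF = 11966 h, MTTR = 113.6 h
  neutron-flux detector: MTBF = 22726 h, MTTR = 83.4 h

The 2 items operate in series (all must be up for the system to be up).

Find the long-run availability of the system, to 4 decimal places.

A(trip breaker) = MTBF/(MTBF+MTTR) = 11966/(11966+113.6) = 0.990596
A(neutron-flux detector) = MTBF/(MTBF+MTTR) = 22726/(22726+83.4) = 0.996344
Series availability: 0.990596 × 0.996344 = 0.9870

0.9870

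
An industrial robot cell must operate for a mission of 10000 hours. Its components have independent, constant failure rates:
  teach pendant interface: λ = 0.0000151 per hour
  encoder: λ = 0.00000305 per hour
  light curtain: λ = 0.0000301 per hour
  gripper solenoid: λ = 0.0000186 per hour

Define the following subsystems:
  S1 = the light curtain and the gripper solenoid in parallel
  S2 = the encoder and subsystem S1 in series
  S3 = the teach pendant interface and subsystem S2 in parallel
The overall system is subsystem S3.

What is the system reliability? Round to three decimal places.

0.990

R(teach pendant interface) = exp(−0.0000151 × 10000) = 0.85985
R(encoder) = exp(−0.00000305 × 10000) = 0.96996
R(light curtain) = exp(−0.0000301 × 10000) = 0.74008
R(gripper solenoid) = exp(−0.0000186 × 10000) = 0.83027
Parallel (light curtain and gripper solenoid): 1 − (1 − 0.74008)(1 − 0.83027) = 0.95588
Series (encoder and [0.95588]): 0.96996 × 0.95588 = 0.92717
Parallel (teach pendant interface and [0.92717]): 1 − (1 − 0.85985)(1 − 0.92717) = 0.990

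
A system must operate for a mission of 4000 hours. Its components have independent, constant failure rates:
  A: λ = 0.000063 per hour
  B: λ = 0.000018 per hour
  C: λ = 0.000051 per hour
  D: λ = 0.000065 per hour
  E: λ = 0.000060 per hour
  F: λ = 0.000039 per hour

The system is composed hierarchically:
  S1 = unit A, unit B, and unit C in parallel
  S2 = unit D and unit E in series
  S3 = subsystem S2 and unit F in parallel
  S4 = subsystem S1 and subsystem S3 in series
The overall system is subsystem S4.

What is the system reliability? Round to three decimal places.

R(A) = exp(−0.000063 × 4000) = 0.77724
R(B) = exp(−0.000018 × 4000) = 0.93053
R(C) = exp(−0.000051 × 4000) = 0.81546
R(D) = exp(−0.000065 × 4000) = 0.77105
R(E) = exp(−0.000060 × 4000) = 0.78663
R(F) = exp(−0.000039 × 4000) = 0.85556
Parallel (A, B, and C): 1 − (1 − 0.77724)(1 − 0.93053)(1 − 0.81546) = 0.99714
Series (D and E): 0.77105 × 0.78663 = 0.60653
Parallel ([0.60653] and F): 1 − (1 − 0.60653)(1 − 0.85556) = 0.94317
Series ([0.99714] and [0.94317]): 0.99714 × 0.94317 = 0.940

0.940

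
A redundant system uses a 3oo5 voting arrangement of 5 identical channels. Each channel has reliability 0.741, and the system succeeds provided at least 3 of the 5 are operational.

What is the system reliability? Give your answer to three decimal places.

R = Σ_{i=3}^{5} C(5,i) p^i (1−p)^{5−i} with p = 0.741
C(5,3)·0.741^3·0.259^2 = 0.27293
C(5,4)·0.741^4·0.259^1 = 0.39043
C(5,5)·0.741^5·0.259^0 = 0.22340
Sum = 0.887

0.887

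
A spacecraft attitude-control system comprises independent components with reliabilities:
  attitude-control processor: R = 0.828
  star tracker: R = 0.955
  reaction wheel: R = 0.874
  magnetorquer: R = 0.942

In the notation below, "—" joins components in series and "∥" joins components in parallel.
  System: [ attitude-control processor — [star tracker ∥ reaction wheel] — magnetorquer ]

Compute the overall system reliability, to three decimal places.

0.776

Parallel (star tracker and reaction wheel): 1 − (1 − 0.95500)(1 − 0.87400) = 0.99433
Series (attitude-control processor, [0.99433], and magnetorquer): 0.82800 × 0.99433 × 0.94200 = 0.776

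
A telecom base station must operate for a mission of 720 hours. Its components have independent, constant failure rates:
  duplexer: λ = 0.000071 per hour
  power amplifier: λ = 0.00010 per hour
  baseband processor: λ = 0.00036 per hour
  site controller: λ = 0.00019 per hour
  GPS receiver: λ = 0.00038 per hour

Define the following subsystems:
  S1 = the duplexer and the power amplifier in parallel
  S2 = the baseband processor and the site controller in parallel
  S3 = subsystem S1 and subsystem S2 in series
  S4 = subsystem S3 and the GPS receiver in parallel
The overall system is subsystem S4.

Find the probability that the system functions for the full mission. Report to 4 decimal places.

R(duplexer) = exp(−0.000071 × 720) = 0.950165
R(power amplifier) = exp(−0.00010 × 720) = 0.930531
R(baseband processor) = exp(−0.00036 × 720) = 0.771669
R(site controller) = exp(−0.00019 × 720) = 0.872145
R(GPS receiver) = exp(−0.00038 × 720) = 0.760636
Parallel (duplexer and power amplifier): 1 − (1 − 0.950165)(1 − 0.930531) = 0.996538
Parallel (baseband processor and site controller): 1 − (1 − 0.771669)(1 − 0.872145) = 0.970807
Series ([0.996538] and [0.970807]): 0.996538 × 0.970807 = 0.967446
Parallel ([0.967446] and GPS receiver): 1 − (1 − 0.967446)(1 − 0.760636) = 0.9922

0.9922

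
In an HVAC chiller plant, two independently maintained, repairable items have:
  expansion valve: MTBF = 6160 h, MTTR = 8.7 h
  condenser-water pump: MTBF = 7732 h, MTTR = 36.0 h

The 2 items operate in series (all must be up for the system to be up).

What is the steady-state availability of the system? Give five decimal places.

0.99396

A(expansion valve) = MTBF/(MTBF+MTTR) = 6160/(6160+8.7) = 0.998590
A(condenser-water pump) = MTBF/(MTBF+MTTR) = 7732/(7732+36.0) = 0.995366
Series availability: 0.998590 × 0.995366 = 0.99396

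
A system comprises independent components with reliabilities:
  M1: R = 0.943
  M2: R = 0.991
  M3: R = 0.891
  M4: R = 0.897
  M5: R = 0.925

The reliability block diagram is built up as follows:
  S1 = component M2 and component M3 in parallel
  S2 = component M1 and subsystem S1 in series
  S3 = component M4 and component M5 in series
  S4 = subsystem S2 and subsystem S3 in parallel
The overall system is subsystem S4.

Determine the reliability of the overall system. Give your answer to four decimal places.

0.9901

Parallel (M2 and M3): 1 − (1 − 0.991000)(1 − 0.891000) = 0.999019
Series (M1 and [0.999019]): 0.943000 × 0.999019 = 0.942075
Series (M4 and M5): 0.897000 × 0.925000 = 0.829725
Parallel ([0.942075] and [0.829725]): 1 − (1 − 0.942075)(1 − 0.829725) = 0.9901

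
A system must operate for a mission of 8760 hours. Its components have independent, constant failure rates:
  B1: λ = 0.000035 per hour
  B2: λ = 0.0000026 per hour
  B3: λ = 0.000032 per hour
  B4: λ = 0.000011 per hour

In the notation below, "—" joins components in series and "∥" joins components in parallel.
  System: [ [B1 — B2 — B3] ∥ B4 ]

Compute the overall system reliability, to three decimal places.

R(B1) = exp(−0.000035 × 8760) = 0.73594
R(B2) = exp(−0.0000026 × 8760) = 0.97748
R(B3) = exp(−0.000032 × 8760) = 0.75554
R(B4) = exp(−0.000011 × 8760) = 0.90814
Series (B1, B2, and B3): 0.73594 × 0.97748 × 0.75554 = 0.54351
Parallel ([0.54351] and B4): 1 − (1 − 0.54351)(1 − 0.90814) = 0.958

0.958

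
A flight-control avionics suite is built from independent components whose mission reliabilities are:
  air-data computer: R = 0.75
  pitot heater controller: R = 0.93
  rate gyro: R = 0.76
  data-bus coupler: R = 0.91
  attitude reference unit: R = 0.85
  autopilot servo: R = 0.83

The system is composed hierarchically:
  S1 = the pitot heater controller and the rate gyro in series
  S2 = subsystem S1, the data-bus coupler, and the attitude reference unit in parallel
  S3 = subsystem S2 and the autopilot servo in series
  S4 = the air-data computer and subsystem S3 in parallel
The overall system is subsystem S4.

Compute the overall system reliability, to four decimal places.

0.9567

Series (pitot heater controller and rate gyro): 0.930000 × 0.760000 = 0.706800
Parallel ([0.706800], data-bus coupler, and attitude reference unit): 1 − (1 − 0.706800)(1 − 0.910000)(1 − 0.850000) = 0.996042
Series ([0.996042] and autopilot servo): 0.996042 × 0.830000 = 0.826715
Parallel (air-data computer and [0.826715]): 1 − (1 − 0.750000)(1 − 0.826715) = 0.9567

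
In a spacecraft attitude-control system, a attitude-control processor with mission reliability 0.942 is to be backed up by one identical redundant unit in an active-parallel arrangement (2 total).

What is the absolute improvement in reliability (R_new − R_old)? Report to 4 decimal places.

0.0546

R_before = 0.942
R_after = 1 − (1 − 0.942)^2 = 0.9966
ΔR = 0.9966 − 0.942 = 0.0546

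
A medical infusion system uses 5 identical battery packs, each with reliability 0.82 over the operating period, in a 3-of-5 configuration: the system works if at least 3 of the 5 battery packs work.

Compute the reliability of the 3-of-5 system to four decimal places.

R = Σ_{i=3}^{5} C(5,i) p^i (1−p)^{5−i} with p = 0.82
C(5,3)·0.82^3·0.18^2 = 0.178643
C(5,4)·0.82^4·0.18^1 = 0.406910
C(5,5)·0.82^5·0.18^0 = 0.370740
Sum = 0.9563

0.9563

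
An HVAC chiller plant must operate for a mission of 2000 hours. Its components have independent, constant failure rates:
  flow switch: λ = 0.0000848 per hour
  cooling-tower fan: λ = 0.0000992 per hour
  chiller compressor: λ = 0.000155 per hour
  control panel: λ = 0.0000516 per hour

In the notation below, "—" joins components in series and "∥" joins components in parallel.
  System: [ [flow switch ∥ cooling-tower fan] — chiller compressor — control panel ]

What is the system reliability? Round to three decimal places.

0.643

R(flow switch) = exp(−0.0000848 × 2000) = 0.84400
R(cooling-tower fan) = exp(−0.0000992 × 2000) = 0.82004
R(chiller compressor) = exp(−0.000155 × 2000) = 0.73345
R(control panel) = exp(−0.0000516 × 2000) = 0.90195
Parallel (flow switch and cooling-tower fan): 1 − (1 − 0.84400)(1 − 0.82004) = 0.97193
Series ([0.97193], chiller compressor, and control panel): 0.97193 × 0.73345 × 0.90195 = 0.643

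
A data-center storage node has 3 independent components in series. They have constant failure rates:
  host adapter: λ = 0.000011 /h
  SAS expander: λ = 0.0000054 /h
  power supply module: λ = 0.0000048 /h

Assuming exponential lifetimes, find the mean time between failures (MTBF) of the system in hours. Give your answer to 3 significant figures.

Series of exponential components: λ_sys = Σ λ_i
λ_sys = 0.000011 + 0.0000054 + 0.0000048 = 2.1200e-05 /h
MTBF = 1 / λ_sys = 47200 h

47200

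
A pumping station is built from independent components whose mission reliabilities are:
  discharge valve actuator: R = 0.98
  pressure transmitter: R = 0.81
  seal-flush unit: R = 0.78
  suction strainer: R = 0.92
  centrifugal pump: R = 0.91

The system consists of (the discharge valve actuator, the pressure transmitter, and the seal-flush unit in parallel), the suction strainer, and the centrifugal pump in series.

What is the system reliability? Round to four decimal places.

0.8365

Parallel (discharge valve actuator, pressure transmitter, and seal-flush unit): 1 − (1 − 0.980000)(1 − 0.810000)(1 − 0.780000) = 0.999164
Series ([0.999164], suction strainer, and centrifugal pump): 0.999164 × 0.920000 × 0.910000 = 0.8365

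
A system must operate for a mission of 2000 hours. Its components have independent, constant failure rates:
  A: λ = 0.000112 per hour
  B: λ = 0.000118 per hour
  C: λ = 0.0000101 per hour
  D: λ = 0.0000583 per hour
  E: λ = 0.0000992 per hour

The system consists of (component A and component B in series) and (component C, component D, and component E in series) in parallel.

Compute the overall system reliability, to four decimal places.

R(A) = exp(−0.000112 × 2000) = 0.799315
R(B) = exp(−0.000118 × 2000) = 0.789781
R(C) = exp(−0.0000101 × 2000) = 0.980003
R(D) = exp(−0.0000583 × 2000) = 0.889941
R(E) = exp(−0.0000992 × 2000) = 0.820042
Series (A and B): 0.799315 × 0.789781 = 0.631284
Series (C, D, and E): 0.980003 × 0.889941 × 0.820042 = 0.715195
Parallel ([0.631284] and [0.715195]): 1 − (1 − 0.631284)(1 − 0.715195) = 0.8950

0.8950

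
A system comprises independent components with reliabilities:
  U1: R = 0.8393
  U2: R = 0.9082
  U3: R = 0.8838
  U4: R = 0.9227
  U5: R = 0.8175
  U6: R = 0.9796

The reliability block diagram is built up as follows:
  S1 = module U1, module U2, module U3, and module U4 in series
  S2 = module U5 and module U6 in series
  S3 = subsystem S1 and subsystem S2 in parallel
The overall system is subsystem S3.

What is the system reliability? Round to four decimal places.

0.9246

Series (U1, U2, U3, and U4): 0.839300 × 0.908200 × 0.883800 × 0.922700 = 0.621603
Series (U5 and U6): 0.817500 × 0.979600 = 0.800823
Parallel ([0.621603] and [0.800823]): 1 − (1 − 0.621603)(1 − 0.800823) = 0.9246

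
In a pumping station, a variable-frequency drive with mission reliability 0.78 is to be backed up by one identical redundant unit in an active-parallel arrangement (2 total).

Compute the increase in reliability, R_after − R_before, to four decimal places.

R_before = 0.78
R_after = 1 − (1 − 0.78)^2 = 0.9516
ΔR = 0.9516 − 0.78 = 0.1716

0.1716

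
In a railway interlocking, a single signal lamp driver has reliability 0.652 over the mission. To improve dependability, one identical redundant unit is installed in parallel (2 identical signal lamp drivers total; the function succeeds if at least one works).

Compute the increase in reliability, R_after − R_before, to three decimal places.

R_before = 0.652
R_after = 1 − (1 − 0.652)^2 = 0.879
ΔR = 0.879 − 0.652 = 0.227

0.227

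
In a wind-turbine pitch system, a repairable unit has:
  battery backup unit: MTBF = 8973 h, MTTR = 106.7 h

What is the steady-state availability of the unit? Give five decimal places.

0.98825

A(battery backup unit) = MTBF/(MTBF+MTTR) = 8973/(8973+106.7) = 0.98825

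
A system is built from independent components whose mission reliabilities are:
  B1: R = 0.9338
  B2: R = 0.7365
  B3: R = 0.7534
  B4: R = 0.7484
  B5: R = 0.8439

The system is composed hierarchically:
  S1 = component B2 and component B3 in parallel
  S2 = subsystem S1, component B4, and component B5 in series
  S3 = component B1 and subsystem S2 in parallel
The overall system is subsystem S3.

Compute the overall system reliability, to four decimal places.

Parallel (B2 and B3): 1 − (1 − 0.736500)(1 − 0.753400) = 0.935021
Series ([0.935021], B4, and B5): 0.935021 × 0.748400 × 0.843900 = 0.590536
Parallel (B1 and [0.590536]): 1 − (1 − 0.933800)(1 − 0.590536) = 0.9729

0.9729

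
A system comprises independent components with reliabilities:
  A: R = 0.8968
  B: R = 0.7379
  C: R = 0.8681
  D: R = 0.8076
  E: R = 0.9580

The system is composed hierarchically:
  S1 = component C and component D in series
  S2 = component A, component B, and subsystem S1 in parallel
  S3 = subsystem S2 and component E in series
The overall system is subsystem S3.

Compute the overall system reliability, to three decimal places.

0.950

Series (C and D): 0.86810 × 0.80760 = 0.70108
Parallel (A, B, and [0.70108]): 1 − (1 − 0.89680)(1 − 0.73790)(1 − 0.70108) = 0.99191
Series ([0.99191] and E): 0.99191 × 0.95800 = 0.950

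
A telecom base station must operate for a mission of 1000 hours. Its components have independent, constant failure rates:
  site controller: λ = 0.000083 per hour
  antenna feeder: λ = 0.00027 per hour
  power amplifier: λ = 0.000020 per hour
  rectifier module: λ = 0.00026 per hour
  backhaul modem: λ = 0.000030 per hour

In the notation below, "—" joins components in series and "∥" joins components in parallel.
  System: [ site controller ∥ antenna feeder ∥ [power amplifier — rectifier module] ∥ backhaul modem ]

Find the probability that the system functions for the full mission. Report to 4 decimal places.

0.9999

R(site controller) = exp(−0.000083 × 1000) = 0.920351
R(antenna feeder) = exp(−0.00027 × 1000) = 0.763379
R(power amplifier) = exp(−0.000020 × 1000) = 0.980199
R(rectifier module) = exp(−0.00026 × 1000) = 0.771052
R(backhaul modem) = exp(−0.000030 × 1000) = 0.970446
Series (power amplifier and rectifier module): 0.980199 × 0.771052 = 0.755784
Parallel (site controller, antenna feeder, [0.755784], and backhaul modem): 1 − (1 − 0.920351)(1 − 0.763379)(1 − 0.755784)(1 − 0.970446) = 0.9999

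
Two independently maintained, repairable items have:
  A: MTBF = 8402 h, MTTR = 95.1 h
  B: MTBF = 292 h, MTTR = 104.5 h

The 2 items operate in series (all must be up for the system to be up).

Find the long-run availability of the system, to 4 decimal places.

0.7282

A(A) = MTBF/(MTBF+MTTR) = 8402/(8402+95.1) = 0.988808
A(B) = MTBF/(MTBF+MTTR) = 292/(292+104.5) = 0.736444
Series availability: 0.988808 × 0.736444 = 0.7282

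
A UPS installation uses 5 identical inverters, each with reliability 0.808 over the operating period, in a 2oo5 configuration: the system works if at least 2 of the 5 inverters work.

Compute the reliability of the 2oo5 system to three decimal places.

0.994

R = Σ_{i=2}^{5} C(5,i) p^i (1−p)^{5−i} with p = 0.808
C(5,2)·0.808^2·0.192^3 = 0.04621
C(5,3)·0.808^3·0.192^2 = 0.19446
C(5,4)·0.808^4·0.192^1 = 0.40918
C(5,5)·0.808^5·0.192^0 = 0.34439
Sum = 0.994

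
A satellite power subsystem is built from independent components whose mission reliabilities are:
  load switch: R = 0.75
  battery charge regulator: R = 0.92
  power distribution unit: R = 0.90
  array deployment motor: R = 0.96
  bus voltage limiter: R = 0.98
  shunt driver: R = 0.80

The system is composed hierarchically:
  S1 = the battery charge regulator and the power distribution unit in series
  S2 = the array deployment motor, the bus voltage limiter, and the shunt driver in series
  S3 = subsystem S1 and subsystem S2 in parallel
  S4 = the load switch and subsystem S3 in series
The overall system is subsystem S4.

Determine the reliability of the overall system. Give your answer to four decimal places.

Series (battery charge regulator and power distribution unit): 0.920000 × 0.900000 = 0.828000
Series (array deployment motor, bus voltage limiter, and shunt driver): 0.960000 × 0.980000 × 0.800000 = 0.752640
Parallel ([0.828000] and [0.752640]): 1 − (1 − 0.828000)(1 − 0.752640) = 0.957454
Series (load switch and [0.957454]): 0.750000 × 0.957454 = 0.7181

0.7181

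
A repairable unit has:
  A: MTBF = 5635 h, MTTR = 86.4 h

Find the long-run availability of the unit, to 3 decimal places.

0.985

A(A) = MTBF/(MTBF+MTTR) = 5635/(5635+86.4) = 0.985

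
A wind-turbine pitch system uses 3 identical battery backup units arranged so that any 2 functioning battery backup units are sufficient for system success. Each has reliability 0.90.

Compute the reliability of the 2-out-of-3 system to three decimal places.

R = Σ_{i=2}^{3} C(3,i) p^i (1−p)^{3−i} with p = 0.90
C(3,2)·0.90^2·0.10^1 = 0.24300
C(3,3)·0.90^3·0.10^0 = 0.72900
Sum = 0.972

0.972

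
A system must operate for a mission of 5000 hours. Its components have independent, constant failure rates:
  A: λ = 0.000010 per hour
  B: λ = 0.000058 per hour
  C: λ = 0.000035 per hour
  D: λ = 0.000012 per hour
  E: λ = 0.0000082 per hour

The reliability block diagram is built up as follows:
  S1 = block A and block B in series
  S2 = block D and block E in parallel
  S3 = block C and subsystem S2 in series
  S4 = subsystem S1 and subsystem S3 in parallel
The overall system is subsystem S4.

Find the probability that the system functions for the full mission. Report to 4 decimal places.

R(A) = exp(−0.000010 × 5000) = 0.951229
R(B) = exp(−0.000058 × 5000) = 0.748264
R(C) = exp(−0.000035 × 5000) = 0.839457
R(D) = exp(−0.000012 × 5000) = 0.941765
R(E) = exp(−0.0000082 × 5000) = 0.959829
Series (A and B): 0.951229 × 0.748264 = 0.711770
Parallel (D and E): 1 − (1 − 0.941765)(1 − 0.959829) = 0.997661
Series (C and [0.997661]): 0.839457 × 0.997661 = 0.837494
Parallel ([0.711770] and [0.837494]): 1 − (1 − 0.711770)(1 − 0.837494) = 0.9532

0.9532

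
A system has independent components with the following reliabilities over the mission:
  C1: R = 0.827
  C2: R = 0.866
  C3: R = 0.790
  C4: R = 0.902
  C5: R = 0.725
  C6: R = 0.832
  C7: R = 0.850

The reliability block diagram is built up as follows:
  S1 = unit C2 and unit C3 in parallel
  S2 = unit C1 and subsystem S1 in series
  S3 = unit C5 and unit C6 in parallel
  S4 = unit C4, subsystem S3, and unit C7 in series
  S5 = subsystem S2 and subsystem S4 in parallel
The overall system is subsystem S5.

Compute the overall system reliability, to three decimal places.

Parallel (C2 and C3): 1 − (1 − 0.86600)(1 − 0.79000) = 0.97186
Series (C1 and [0.97186]): 0.82700 × 0.97186 = 0.80373
Parallel (C5 and C6): 1 − (1 − 0.72500)(1 − 0.83200) = 0.95380
Series (C4, [0.95380], and C7): 0.90200 × 0.95380 × 0.85000 = 0.73128
Parallel ([0.80373] and [0.73128]): 1 − (1 − 0.80373)(1 − 0.73128) = 0.947

0.947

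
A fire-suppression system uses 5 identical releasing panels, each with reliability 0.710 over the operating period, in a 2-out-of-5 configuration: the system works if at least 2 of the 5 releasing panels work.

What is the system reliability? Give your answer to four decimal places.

0.9728

R = Σ_{i=2}^{5} C(5,i) p^i (1−p)^{5−i} with p = 0.710
C(5,2)·0.710^2·0.290^3 = 0.122945
C(5,3)·0.710^3·0.290^2 = 0.301003
C(5,4)·0.710^4·0.290^1 = 0.368469
C(5,5)·0.710^5·0.290^0 = 0.180423
Sum = 0.9728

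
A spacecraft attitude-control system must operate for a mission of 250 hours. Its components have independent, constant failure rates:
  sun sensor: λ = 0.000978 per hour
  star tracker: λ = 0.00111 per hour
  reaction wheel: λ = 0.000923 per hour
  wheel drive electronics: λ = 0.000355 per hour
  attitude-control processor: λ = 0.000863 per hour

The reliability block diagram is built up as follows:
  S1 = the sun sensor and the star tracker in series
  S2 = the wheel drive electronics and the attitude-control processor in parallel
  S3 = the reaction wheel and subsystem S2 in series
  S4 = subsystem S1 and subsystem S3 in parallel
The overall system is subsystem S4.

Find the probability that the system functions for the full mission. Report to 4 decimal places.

0.9109

R(sun sensor) = exp(−0.000978 × 250) = 0.783096
R(star tracker) = exp(−0.00111 × 250) = 0.757676
R(reaction wheel) = exp(−0.000923 × 250) = 0.793938
R(wheel drive electronics) = exp(−0.000355 × 250) = 0.915074
R(attitude-control processor) = exp(−0.000863 × 250) = 0.805937
Series (sun sensor and star tracker): 0.783096 × 0.757676 = 0.593333
Parallel (wheel drive electronics and attitude-control processor): 1 − (1 − 0.915074)(1 − 0.805937) = 0.983519
Series (reaction wheel and [0.983519]): 0.793938 × 0.983519 = 0.780853
Parallel ([0.593333] and [0.780853]): 1 − (1 − 0.593333)(1 − 0.780853) = 0.9109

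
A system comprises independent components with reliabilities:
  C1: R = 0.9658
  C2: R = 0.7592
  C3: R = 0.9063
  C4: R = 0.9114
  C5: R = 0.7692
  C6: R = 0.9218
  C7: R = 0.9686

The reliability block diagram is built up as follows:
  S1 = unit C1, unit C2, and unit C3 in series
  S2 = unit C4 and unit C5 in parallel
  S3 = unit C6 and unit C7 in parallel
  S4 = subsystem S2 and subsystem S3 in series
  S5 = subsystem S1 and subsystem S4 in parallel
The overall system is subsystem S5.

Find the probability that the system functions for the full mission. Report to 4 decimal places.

Series (C1, C2, and C3): 0.965800 × 0.759200 × 0.906300 = 0.664531
Parallel (C4 and C5): 1 − (1 − 0.911400)(1 − 0.769200) = 0.979551
Parallel (C6 and C7): 1 − (1 − 0.921800)(1 − 0.968600) = 0.997545
Series ([0.979551] and [0.997545]): 0.979551 × 0.997545 = 0.977146
Parallel ([0.664531] and [0.977146]): 1 − (1 − 0.664531)(1 − 0.977146) = 0.9923

0.9923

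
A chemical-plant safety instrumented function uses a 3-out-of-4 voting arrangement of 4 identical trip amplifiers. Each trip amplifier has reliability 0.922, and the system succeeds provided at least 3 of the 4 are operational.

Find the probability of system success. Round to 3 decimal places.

0.967

R = Σ_{i=3}^{4} C(4,i) p^i (1−p)^{4−i} with p = 0.922
C(4,3)·0.922^3·0.078^1 = 0.24454
C(4,4)·0.922^4·0.078^0 = 0.72264
Sum = 0.967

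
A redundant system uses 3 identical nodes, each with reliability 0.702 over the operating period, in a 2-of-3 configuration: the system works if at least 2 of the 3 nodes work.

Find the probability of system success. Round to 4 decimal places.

R = Σ_{i=2}^{3} C(3,i) p^i (1−p)^{3−i} with p = 0.702
C(3,2)·0.702^2·0.298^1 = 0.440567
C(3,3)·0.702^3·0.298^0 = 0.345948
Sum = 0.7865

0.7865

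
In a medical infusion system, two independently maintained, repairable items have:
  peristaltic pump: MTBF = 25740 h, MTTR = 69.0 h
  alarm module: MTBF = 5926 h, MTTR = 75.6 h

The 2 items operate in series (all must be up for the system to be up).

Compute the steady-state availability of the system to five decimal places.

A(peristaltic pump) = MTBF/(MTBF+MTTR) = 25740/(25740+69.0) = 0.997327
A(alarm module) = MTBF/(MTBF+MTTR) = 5926/(5926+75.6) = 0.987403
Series availability: 0.997327 × 0.987403 = 0.98476

0.98476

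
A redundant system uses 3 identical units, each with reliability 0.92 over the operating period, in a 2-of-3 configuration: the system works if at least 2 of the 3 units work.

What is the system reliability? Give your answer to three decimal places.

0.982

R = Σ_{i=2}^{3} C(3,i) p^i (1−p)^{3−i} with p = 0.92
C(3,2)·0.92^2·0.08^1 = 0.20314
C(3,3)·0.92^3·0.08^0 = 0.77869
Sum = 0.982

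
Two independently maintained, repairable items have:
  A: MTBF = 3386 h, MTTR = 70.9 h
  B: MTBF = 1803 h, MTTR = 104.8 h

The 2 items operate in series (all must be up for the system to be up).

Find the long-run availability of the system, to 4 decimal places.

A(A) = MTBF/(MTBF+MTTR) = 3386/(3386+70.9) = 0.979490
A(B) = MTBF/(MTBF+MTTR) = 1803/(1803+104.8) = 0.945068
Series availability: 0.979490 × 0.945068 = 0.9257

0.9257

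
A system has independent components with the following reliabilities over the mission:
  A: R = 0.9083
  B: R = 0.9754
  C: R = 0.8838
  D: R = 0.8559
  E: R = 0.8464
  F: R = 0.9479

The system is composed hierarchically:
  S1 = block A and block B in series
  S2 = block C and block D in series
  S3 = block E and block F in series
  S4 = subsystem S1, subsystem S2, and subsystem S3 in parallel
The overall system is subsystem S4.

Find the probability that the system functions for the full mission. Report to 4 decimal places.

0.9945

Series (A and B): 0.908300 × 0.975400 = 0.885956
Series (C and D): 0.883800 × 0.855900 = 0.756444
Series (E and F): 0.846400 × 0.947900 = 0.802303
Parallel ([0.885956], [0.756444], and [0.802303]): 1 − (1 − 0.885956)(1 − 0.756444)(1 − 0.802303) = 0.9945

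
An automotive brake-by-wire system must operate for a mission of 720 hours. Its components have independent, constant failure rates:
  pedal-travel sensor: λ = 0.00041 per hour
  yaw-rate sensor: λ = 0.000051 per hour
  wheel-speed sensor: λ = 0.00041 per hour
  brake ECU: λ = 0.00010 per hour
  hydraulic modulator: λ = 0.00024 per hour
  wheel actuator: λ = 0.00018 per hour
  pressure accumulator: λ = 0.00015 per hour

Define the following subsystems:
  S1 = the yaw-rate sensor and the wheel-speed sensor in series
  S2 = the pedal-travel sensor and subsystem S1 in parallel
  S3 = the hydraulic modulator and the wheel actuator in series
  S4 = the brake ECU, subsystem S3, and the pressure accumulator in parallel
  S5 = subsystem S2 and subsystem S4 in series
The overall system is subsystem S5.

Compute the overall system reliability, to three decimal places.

R(pedal-travel sensor) = exp(−0.00041 × 720) = 0.74438
R(yaw-rate sensor) = exp(−0.000051 × 720) = 0.96395
R(wheel-speed sensor) = exp(−0.00041 × 720) = 0.74438
R(brake ECU) = exp(−0.00010 × 720) = 0.93053
R(hydraulic modulator) = exp(−0.00024 × 720) = 0.84131
R(wheel actuator) = exp(−0.00018 × 720) = 0.87845
R(pressure accumulator) = exp(−0.00015 × 720) = 0.89763
Series (yaw-rate sensor and wheel-speed sensor): 0.96395 × 0.74438 = 0.71755
Parallel (pedal-travel sensor and [0.71755]): 1 − (1 − 0.74438)(1 − 0.71755) = 0.92780
Series (hydraulic modulator and wheel actuator): 0.84131 × 0.87845 = 0.73905
Parallel (brake ECU, [0.73905], and pressure accumulator): 1 − (1 − 0.93053)(1 − 0.73905)(1 − 0.89763) = 0.99814
Series ([0.92780] and [0.99814]): 0.92780 × 0.99814 = 0.926

0.926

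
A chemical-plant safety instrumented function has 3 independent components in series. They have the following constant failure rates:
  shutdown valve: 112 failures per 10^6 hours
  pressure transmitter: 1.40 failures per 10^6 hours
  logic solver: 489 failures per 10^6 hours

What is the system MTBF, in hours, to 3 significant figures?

1660

Series of exponential components: λ_sys = Σ λ_i
λ_sys = 0.000112 + 0.00000140 + 0.000489 = 6.0240e-04 /h
MTBF = 1 / λ_sys = 1660 h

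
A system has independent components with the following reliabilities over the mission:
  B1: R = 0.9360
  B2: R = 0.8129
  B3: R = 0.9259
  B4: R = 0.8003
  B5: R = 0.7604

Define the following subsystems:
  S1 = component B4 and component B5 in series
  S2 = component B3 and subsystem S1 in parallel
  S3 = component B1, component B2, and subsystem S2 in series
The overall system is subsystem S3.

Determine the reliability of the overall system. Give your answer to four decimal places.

0.7388

Series (B4 and B5): 0.800300 × 0.760400 = 0.608548
Parallel (B3 and [0.608548]): 1 − (1 − 0.925900)(1 − 0.608548) = 0.970993
Series (B1, B2, and [0.970993]): 0.936000 × 0.812900 × 0.970993 = 0.7388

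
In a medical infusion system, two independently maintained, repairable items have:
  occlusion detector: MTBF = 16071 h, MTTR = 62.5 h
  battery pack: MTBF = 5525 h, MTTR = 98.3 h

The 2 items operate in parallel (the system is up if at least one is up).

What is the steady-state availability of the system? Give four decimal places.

0.9999

A(occlusion detector) = MTBF/(MTBF+MTTR) = 16071/(16071+62.5) = 0.996126
A(battery pack) = MTBF/(MTBF+MTTR) = 5525/(5525+98.3) = 0.982519
Parallel availability: 1 − (1 − 0.996126)(1 − 0.982519) = 0.9999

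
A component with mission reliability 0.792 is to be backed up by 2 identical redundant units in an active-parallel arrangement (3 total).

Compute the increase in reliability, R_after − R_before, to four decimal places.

0.1990

R_before = 0.792
R_after = 1 − (1 − 0.792)^3 = 0.9910
ΔR = 0.9910 − 0.792 = 0.1990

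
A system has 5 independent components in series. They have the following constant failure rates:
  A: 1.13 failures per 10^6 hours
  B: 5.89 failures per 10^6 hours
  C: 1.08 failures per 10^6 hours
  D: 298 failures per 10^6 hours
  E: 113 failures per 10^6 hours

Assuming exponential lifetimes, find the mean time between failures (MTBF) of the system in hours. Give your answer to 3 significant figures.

2390

Series of exponential components: λ_sys = Σ λ_i
λ_sys = 0.00000113 + 0.00000589 + 0.00000108 + 0.000298 + 0.000113 = 4.1910e-04 /h
MTBF = 1 / λ_sys = 2390 h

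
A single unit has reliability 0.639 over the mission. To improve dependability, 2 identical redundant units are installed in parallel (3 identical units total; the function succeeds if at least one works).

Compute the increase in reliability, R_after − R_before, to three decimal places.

R_before = 0.639
R_after = 1 − (1 − 0.639)^3 = 0.953
ΔR = 0.953 − 0.639 = 0.314

0.314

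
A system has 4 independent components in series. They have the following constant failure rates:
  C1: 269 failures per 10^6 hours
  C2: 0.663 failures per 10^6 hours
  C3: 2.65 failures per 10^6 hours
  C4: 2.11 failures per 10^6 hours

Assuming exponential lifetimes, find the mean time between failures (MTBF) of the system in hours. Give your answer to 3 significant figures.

Series of exponential components: λ_sys = Σ λ_i
λ_sys = 0.000269 + 0.000000663 + 0.00000265 + 0.00000211 = 2.7442e-04 /h
MTBF = 1 / λ_sys = 3640 h

3640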